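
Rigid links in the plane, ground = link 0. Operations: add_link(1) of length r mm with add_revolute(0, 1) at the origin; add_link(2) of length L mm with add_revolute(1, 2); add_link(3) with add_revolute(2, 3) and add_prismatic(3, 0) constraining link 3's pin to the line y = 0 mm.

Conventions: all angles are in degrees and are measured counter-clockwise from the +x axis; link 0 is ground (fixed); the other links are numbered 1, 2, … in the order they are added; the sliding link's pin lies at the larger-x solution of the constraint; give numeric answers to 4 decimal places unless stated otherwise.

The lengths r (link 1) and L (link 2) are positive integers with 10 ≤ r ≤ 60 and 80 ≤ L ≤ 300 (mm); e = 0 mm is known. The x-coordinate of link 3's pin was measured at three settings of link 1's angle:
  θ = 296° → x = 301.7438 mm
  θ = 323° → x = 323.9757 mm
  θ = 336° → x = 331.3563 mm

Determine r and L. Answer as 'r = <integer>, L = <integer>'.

constraint per measurement: (x − r cos θ)² + (r sin θ − e)² = L²
subtracting the θ₁ and θ₂ equations cancels the r² and L² terms:
r = (x₁² − x₂²) / (2[(x₁cos θ₁ + e sin θ₁) − (x₂cos θ₂ + e sin θ₂)]) = 55.0001 → r = 55
L² = (x₁ − r cos θ₁)² + (r sin θ₁ − e)² = 79523.9855 → L = 282.0000 → L = 282
check at θ₃=336°: x = 331.3563 (printed 331.3563) ✓

r = 55, L = 282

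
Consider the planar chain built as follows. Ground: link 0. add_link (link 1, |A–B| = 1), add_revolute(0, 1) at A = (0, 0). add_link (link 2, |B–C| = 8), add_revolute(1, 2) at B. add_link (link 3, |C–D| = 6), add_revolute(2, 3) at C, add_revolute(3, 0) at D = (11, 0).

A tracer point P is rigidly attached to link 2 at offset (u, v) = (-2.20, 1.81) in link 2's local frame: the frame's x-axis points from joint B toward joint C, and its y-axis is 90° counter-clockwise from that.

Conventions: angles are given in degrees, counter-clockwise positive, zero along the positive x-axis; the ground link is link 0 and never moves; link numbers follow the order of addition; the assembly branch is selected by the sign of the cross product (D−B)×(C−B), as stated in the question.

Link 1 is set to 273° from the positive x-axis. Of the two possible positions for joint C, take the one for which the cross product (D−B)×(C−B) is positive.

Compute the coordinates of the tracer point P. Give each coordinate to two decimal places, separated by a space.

A=(0,0), D=(11.00,0)
B = A + 1.00·(cos273°, sin273°) = (0.0523, -0.9986)
|BD| = 10.9931
circle(B,8.00) ∩ circle(D,6.00): a=6.7701, h=4.2622
  candidates: C₊=(6.4072,3.8609) cross=46.854; C₋=(7.1816,-4.6282) cross=-46.854
  branch + wants cross > 0 → take C=(6.4072,3.8609) (cross=46.854)
ex = (C−B)/|BC| = (0.7944,0.6074); ey = (-0.6074,0.7944)
P = B + -2.20·ex + 1.81·ey = (-2.7947,-0.8972)

-2.79 -0.90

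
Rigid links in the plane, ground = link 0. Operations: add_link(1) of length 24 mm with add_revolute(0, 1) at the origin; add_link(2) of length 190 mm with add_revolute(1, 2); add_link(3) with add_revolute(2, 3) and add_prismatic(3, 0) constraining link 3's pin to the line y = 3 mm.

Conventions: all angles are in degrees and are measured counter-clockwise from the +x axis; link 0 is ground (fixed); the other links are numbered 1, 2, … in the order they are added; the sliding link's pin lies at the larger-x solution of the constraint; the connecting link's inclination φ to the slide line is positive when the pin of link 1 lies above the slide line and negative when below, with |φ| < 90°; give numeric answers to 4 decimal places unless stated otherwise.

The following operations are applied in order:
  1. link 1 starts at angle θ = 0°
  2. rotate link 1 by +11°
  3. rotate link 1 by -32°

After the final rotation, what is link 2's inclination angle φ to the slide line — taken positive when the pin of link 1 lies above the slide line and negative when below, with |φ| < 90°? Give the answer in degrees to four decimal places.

geometry: r = 24 mm, L = 190 mm, e = 3 mm; θ starts at 0°
rotate link 1 by +11°: θ ← 0° +11° = 11°
rotate link 1 by -32°: θ ← 11° -32° = -21°
h = r sin θ − e = -8.600831 − 3 = -11.600831
sin φ = h / L = -11.600831 / 190 = -0.06105700
φ = arcsin(-0.06105700) = -3.500486°

-3.5005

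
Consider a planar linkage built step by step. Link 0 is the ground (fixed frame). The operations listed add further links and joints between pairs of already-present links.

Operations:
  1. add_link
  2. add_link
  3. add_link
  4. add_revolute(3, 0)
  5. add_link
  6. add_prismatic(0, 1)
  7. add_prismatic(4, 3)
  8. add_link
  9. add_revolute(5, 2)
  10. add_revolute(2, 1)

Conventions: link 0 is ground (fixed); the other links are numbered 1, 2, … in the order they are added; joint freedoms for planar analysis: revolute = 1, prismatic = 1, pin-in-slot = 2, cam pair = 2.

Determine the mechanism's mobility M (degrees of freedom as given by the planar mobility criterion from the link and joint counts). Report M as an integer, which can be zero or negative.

link 0 = ground. State L|J1|J2 = 1|0|0
+link1  2|0|0
+link2  3|0|0
+link3  4|0|0
R(3,0) f=1→J1  4|1|0
+link4  5|1|0
P(0,1) f=1→J1  5|2|0
P(4,3) f=1→J1  5|3|0
+link5  6|3|0
R(5,2) f=1→J1  6|4|0
R(2,1) f=1→J1  6|5|0
M = 3(6−1)−2·5−0 = 15−10−0 = 5

M = 5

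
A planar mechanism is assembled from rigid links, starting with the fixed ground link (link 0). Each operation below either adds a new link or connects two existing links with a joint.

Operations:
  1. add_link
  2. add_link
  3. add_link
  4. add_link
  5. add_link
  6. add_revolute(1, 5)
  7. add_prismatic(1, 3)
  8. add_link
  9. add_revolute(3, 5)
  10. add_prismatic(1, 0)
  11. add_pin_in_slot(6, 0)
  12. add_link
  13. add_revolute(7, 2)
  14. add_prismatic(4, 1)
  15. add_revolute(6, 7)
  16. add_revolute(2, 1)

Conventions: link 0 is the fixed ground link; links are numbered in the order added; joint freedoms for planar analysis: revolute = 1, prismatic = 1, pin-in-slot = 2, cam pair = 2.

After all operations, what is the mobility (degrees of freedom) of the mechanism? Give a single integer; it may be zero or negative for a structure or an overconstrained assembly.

link 0 = ground. State L|J1|J2 = 1|0|0
+link1  2|0|0
+link2  3|0|0
+link3  4|0|0
+link4  5|0|0
+link5  6|0|0
R(1,5) f=1→J1  6|1|0
P(1,3) f=1→J1  6|2|0
+link6  7|2|0
R(3,5) f=1→J1  7|3|0
P(1,0) f=1→J1  7|4|0
PS(6,0) f=2→J2  7|4|1
+link7  8|4|1
R(7,2) f=1→J1  8|5|1
P(4,1) f=1→J1  8|6|1
R(6,7) f=1→J1  8|7|1
R(2,1) f=1→J1  8|8|1
M = 3(8−1)−2·8−1 = 21−16−1 = 4

M = 4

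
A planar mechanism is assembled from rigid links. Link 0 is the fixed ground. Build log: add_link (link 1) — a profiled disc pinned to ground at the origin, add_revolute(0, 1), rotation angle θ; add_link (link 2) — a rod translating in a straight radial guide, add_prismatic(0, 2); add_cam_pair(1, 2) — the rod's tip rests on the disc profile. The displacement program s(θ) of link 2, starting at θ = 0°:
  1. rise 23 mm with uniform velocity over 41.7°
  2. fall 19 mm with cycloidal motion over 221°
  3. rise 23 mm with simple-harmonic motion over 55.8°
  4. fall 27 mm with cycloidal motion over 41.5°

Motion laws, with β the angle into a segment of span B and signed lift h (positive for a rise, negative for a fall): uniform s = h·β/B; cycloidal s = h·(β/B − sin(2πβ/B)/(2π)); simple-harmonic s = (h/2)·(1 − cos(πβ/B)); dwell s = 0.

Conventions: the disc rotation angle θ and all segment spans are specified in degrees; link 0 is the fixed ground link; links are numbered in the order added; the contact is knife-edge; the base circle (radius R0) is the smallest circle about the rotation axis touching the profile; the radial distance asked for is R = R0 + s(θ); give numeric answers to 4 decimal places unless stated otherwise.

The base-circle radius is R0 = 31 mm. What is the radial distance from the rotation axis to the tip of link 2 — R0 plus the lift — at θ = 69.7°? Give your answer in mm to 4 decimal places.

seg 1 [0°–41.7°] uniform, h=23: full span → s += 23 → s = 23.0000
seg 2 [41.7°–262.7°] cycloidal, h=-19: θ=69.7° here. β=28, B=221. -19·(0.1267 − sin(2π·0.1267)/(2π)) = -0.2463 → s = 22.7537
R = R0 + s = 31 + 22.7537 = 53.7537

53.7537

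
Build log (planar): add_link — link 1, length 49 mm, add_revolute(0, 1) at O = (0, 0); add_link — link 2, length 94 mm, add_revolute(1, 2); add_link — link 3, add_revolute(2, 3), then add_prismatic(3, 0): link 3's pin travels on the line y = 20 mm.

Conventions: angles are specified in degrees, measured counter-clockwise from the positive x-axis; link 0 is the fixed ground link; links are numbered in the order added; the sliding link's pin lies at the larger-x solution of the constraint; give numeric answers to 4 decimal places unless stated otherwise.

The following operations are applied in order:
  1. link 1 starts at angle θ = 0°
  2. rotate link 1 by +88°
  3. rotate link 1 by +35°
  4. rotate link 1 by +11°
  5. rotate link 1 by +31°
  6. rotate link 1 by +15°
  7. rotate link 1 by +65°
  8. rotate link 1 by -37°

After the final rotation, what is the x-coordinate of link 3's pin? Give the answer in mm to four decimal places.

geometry: r = 49 mm, L = 94 mm, e = 20 mm; θ starts at 0°
rotate link 1 by +88°: θ ← 0° +88° = 88°
rotate link 1 by +35°: θ ← 88° +35° = 123°
rotate link 1 by +11°: θ ← 123° +11° = 134°
rotate link 1 by +31°: θ ← 134° +31° = 165°
rotate link 1 by +15°: θ ← 165° +15° = 180°
rotate link 1 by +65°: θ ← 180° +65° = 245°
rotate link 1 by -37°: θ ← 245° -37° = 208°
crank pin P = (r cos θ, r sin θ) = (-43.264432, -23.004107)
h = r sin θ − e = -23.004107 − 20 = -43.004107
x = r cos θ + √(L² − h²) = -43.264432 + 83.586164 = 40.321732

40.3217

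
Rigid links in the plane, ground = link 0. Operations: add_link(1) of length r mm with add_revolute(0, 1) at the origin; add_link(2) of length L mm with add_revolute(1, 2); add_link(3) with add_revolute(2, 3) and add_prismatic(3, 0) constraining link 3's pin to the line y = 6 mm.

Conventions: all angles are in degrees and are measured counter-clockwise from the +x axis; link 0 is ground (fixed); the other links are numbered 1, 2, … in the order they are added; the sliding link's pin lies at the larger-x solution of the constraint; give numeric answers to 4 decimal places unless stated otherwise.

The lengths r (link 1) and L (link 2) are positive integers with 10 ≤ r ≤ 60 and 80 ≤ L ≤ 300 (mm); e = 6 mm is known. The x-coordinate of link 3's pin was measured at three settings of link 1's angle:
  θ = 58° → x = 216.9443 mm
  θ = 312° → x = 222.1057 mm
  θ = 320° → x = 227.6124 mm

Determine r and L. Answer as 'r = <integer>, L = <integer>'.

constraint per measurement: (x − r cos θ)² + (r sin θ − e)² = L²
subtracting the θ₁ and θ₂ equations cancels the r² and L² terms:
r = (x₁² − x₂²) / (2[(x₁cos θ₁ + e sin θ₁) − (x₂cos θ₂ + e sin θ₂)]) = 47.0000 → r = 47
L² = (x₁ − r cos θ₁)² + (r sin θ₁ − e)² = 38025.0116 → L = 195.0000 → L = 195
check at θ₃=320°: x = 227.6124 (printed 227.6124) ✓

r = 47, L = 195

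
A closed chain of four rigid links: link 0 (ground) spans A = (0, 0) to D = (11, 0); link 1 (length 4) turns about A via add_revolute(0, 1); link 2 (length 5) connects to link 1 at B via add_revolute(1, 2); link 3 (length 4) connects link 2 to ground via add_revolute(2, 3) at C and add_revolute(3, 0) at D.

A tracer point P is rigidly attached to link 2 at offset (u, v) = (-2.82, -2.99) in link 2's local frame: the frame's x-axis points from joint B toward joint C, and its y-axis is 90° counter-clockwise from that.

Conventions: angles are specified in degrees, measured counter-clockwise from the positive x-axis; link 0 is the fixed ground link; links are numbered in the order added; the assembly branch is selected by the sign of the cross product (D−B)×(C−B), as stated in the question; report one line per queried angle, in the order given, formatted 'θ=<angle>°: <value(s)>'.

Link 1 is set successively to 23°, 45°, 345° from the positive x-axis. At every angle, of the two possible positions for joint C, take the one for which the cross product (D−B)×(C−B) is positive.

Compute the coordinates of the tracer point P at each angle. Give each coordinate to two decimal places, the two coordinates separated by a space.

A=(0,0), D=(11.00,0)
θ=23°: B = A + 4.00·(cos23°, sin23°) = (3.6820, 1.5629)
θ=23°: |BD| = 7.4830
θ=23°: circle(B,5.00) ∩ circle(D,4.00): a=4.3429, h=2.4778
θ=23°:   candidates: C₊=(8.4466,3.0790) cross=18.541; C₋=(7.4116,-1.7673) cross=-18.541
θ=23°:   branch + wants cross > 0 → take C=(8.4466,3.0790) (cross=18.541)
θ=23°: ex = (C−B)/|BC| = (0.9529,0.3032); ey = (-0.3032,0.9529)
θ=23°: P = B + -2.82·ex + -2.99·ey = (1.9014,-2.1414)
θ=45°: B = A + 4.00·(cos45°, sin45°) = (2.8284, 2.8284)
θ=45°: |BD| = 8.6472
θ=45°: circle(B,5.00) ∩ circle(D,4.00): a=4.8440, h=1.2392
θ=45°:   candidates: C₊=(7.8113,2.4150) cross=10.715; C₋=(7.0007,0.0730) cross=-10.715
θ=45°:   branch + wants cross > 0 → take C=(7.8113,2.4150) (cross=10.715)
θ=45°: ex = (C−B)/|BC| = (0.9966,-0.0827); ey = (0.0827,0.9966)
θ=45°: P = B + -2.82·ex + -2.99·ey = (-0.2291,0.0818)
θ=345°: B = A + 4.00·(cos345°, sin345°) = (3.8637, -1.0353)
θ=345°: |BD| = 7.2110
θ=345°: circle(B,5.00) ∩ circle(D,4.00): a=4.2295, h=2.6666
θ=345°:   candidates: C₊=(7.6666,2.2110) cross=19.229; C₋=(8.4323,-3.0671) cross=-19.229
θ=345°:   branch + wants cross > 0 → take C=(7.6666,2.2110) (cross=19.229)
θ=345°: ex = (C−B)/|BC| = (0.7606,0.6492); ey = (-0.6492,0.7606)
θ=345°: P = B + -2.82·ex + -2.99·ey = (3.6601,-5.1403)

θ=23°: 1.90 -2.14
θ=45°: -0.23 0.08
θ=345°: 3.66 -5.14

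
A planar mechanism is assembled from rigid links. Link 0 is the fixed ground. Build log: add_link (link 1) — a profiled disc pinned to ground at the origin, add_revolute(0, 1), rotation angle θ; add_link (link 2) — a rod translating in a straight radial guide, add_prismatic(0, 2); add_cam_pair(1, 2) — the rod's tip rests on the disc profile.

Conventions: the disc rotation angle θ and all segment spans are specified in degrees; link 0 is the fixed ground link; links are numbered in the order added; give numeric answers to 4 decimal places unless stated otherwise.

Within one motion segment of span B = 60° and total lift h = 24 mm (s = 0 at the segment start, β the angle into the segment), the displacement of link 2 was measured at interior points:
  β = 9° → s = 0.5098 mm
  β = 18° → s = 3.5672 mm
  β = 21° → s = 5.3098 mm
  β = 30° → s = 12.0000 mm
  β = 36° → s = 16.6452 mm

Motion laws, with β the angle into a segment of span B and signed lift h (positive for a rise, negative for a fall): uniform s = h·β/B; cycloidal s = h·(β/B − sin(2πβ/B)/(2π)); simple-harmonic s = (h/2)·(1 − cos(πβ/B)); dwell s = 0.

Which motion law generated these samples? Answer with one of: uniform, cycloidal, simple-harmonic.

candidates at β/B = r: uniform s = h·r (linear in β); cycloidal s = h·(r − sin(2πr)/(2π)); simple-harmonic s = (h/2)(1 − cos(πr))
β=9°: printed 0.5098 | uniform 3.6000, cycloidal 0.5098, simple-harmonic 1.3079
β=18°: printed 3.5672 | uniform 7.2000, cycloidal 3.5672, simple-harmonic 4.9466
β=21°: printed 5.3098 | uniform 8.4000, cycloidal 5.3098, simple-harmonic 6.5521
β=30°: printed 12.0000 | uniform 12.0000, cycloidal 12.0000, simple-harmonic 12.0000
β=36°: printed 16.6452 | uniform 14.4000, cycloidal 16.6452, simple-harmonic 15.7082
only one law matches every sample → cycloidal

cycloidal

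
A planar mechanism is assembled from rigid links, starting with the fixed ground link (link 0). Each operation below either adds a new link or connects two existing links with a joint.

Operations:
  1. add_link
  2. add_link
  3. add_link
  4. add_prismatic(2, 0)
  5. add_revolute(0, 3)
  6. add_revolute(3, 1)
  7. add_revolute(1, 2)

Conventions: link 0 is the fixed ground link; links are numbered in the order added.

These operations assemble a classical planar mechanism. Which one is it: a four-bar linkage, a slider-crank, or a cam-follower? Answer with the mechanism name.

links: 4 (incl. ground); joints: 3 revolute, 1 prismatic, 0 higher (cam) pair, forming one closed loop
4 links, 3 revolutes + 1 prismatic in one loop → slider-crank

slider-crank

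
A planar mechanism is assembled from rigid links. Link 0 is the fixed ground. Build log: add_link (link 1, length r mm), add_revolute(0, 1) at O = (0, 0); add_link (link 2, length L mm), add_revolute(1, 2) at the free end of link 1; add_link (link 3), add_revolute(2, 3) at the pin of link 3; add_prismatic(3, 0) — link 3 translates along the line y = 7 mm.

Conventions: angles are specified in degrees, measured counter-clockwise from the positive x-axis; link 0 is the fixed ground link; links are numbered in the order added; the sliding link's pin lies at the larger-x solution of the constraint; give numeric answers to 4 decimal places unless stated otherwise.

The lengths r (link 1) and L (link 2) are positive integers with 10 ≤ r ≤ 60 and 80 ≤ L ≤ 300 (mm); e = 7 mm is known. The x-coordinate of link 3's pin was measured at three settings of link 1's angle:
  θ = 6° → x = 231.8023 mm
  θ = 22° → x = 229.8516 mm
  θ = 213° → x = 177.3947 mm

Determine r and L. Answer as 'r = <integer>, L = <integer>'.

constraint per measurement: (x − r cos θ)² + (r sin θ − e)² = L²
subtracting the θ₁ and θ₂ equations cancels the r² and L² terms:
r = (x₁² − x₂²) / (2[(x₁cos θ₁ + e sin θ₁) − (x₂cos θ₂ + e sin θ₂)]) = 28.9990 → r = 29
L² = (x₁ − r cos θ₁)² + (r sin θ₁ − e)² = 41208.9849 → L = 203.0000 → L = 203
check at θ₃=213°: x = 177.3947 (printed 177.3947) ✓

r = 29, L = 203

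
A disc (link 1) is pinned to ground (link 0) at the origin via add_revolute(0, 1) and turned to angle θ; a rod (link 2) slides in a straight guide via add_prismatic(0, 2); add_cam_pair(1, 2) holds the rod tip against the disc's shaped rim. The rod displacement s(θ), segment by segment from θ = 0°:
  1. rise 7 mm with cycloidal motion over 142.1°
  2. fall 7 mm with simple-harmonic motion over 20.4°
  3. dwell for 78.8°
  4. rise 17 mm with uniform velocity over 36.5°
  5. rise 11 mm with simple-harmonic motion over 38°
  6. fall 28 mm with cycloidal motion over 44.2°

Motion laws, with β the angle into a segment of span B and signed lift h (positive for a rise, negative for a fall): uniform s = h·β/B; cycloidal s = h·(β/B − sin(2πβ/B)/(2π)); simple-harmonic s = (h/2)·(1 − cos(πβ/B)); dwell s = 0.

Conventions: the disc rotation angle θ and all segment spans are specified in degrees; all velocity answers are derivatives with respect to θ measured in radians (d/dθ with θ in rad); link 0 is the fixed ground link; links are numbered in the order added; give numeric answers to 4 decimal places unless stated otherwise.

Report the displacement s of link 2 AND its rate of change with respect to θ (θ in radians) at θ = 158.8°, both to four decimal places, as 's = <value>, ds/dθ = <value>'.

segment 1 (0° to 142.1°, cycloidal, h = 7) is passed completely: s = 0.0000 + (7) = 7.0000
θ = 158.8° falls in segment 2 (142.1° to 162.5°, simple-harmonic, h = -7): β = 158.8 − 142.1 = 16.7°, B = 20.4°; Δs = -7/2·(1 − cos(π·0.8186)) = -6.4470; s = 7.0000 − 6.4470 = 0.5530
velocity in seg [142.1°–162.5°] (simple-harmonic), θ in radians: β = 16.7° = 0.2915 rad, B = 20.4° = 0.3560 rad; ds/dθ = (πh/(2B)) sin(πβ/B) = (π·(-7)/(2·0.3560)) sin(π·0.8186) = -16.659872 mm/rad

s = 0.5530, ds/dθ = -16.6599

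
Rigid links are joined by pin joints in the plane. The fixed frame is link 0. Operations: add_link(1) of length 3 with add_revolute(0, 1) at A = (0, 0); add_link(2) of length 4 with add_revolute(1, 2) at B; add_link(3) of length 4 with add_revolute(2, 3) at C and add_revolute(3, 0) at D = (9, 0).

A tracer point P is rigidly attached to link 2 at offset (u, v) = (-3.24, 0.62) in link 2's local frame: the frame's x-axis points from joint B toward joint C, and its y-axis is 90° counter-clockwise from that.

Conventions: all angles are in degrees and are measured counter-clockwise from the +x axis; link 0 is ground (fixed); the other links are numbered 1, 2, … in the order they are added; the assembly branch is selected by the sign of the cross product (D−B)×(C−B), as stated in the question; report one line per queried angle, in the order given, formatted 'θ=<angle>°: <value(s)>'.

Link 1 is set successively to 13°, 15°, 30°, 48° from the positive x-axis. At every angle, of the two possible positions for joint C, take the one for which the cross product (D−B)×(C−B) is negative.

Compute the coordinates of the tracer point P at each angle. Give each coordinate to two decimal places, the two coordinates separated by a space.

A=(0,0), D=(9.00,0)
θ=13°: B = A + 3.00·(cos13°, sin13°) = (2.9231, 0.6749)
θ=13°: |BD| = 6.1142
θ=13°: circle(B,4.00) ∩ circle(D,4.00): a=3.0571, h=2.5795
θ=13°:   candidates: C₊=(6.2463,2.9012) cross=15.772; C₋=(5.6768,-2.2263) cross=-15.772
θ=13°:   branch - wants cross < 0 → take C=(5.6768,-2.2263) (cross=-15.772)
θ=13°: ex = (C−B)/|BC| = (0.6884,-0.7253); ey = (0.7253,0.6884)
θ=13°: P = B + -3.24·ex + 0.62·ey = (1.1423,3.4517)
θ=15°: B = A + 3.00·(cos15°, sin15°) = (2.8978, 0.7765)
θ=15°: |BD| = 6.1514
θ=15°: circle(B,4.00) ∩ circle(D,4.00): a=3.0757, h=2.5573
θ=15°:   candidates: C₊=(6.2717,2.9251) cross=15.731; C₋=(5.6261,-2.1487) cross=-15.731
θ=15°:   branch - wants cross < 0 → take C=(5.6261,-2.1487) (cross=-15.731)
θ=15°: ex = (C−B)/|BC| = (0.6821,-0.7313); ey = (0.7313,0.6821)
θ=15°: P = B + -3.24·ex + 0.62·ey = (1.1412,3.5687)
θ=30°: B = A + 3.00·(cos30°, sin30°) = (2.5981, 1.5000)
θ=30°: |BD| = 6.5753
θ=30°: circle(B,4.00) ∩ circle(D,4.00): a=3.2877, h=2.2785
θ=30°:   candidates: C₊=(6.3188,2.9684) cross=14.982; C₋=(5.2793,-1.4684) cross=-14.982
θ=30°:   branch - wants cross < 0 → take C=(5.2793,-1.4684) (cross=-14.982)
θ=30°: ex = (C−B)/|BC| = (0.6703,-0.7421); ey = (0.7421,0.6703)
θ=30°: P = B + -3.24·ex + 0.62·ey = (0.8864,4.3200)
θ=48°: B = A + 3.00·(cos48°, sin48°) = (2.0074, 2.2294)
θ=48°: |BD| = 7.3394
θ=48°: circle(B,4.00) ∩ circle(D,4.00): a=3.6697, h=1.5916
θ=48°:   candidates: C₊=(5.9872,2.6311) cross=11.682; C₋=(5.0202,-0.4017) cross=-11.682
θ=48°:   branch - wants cross < 0 → take C=(5.0202,-0.4017) (cross=-11.682)
θ=48°: ex = (C−B)/|BC| = (0.7532,-0.6578); ey = (0.6578,0.7532)
θ=48°: P = B + -3.24·ex + 0.62·ey = (-0.0252,4.8276)

θ=13°: 1.14 3.45
θ=15°: 1.14 3.57
θ=30°: 0.89 4.32
θ=48°: -0.03 4.83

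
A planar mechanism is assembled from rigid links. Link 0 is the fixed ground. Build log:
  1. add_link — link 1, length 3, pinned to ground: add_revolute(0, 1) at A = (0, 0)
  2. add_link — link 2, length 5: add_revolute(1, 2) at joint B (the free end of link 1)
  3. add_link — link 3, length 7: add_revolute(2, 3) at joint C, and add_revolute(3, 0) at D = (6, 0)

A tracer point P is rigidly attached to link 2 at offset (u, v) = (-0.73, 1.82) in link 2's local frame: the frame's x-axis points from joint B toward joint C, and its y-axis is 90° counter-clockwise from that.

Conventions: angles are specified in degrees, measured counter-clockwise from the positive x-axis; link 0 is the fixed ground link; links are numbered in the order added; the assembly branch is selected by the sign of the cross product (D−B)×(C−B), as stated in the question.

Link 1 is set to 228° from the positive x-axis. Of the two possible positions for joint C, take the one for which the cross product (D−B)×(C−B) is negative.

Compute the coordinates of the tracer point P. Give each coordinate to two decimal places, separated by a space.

A=(0,0), D=(6.00,0)
B = A + 3.00·(cos228°, sin228°) = (-2.0074, -2.2294)
|BD| = 8.3120
circle(B,5.00) ∩ circle(D,7.00): a=2.7123, h=4.2004
  candidates: C₊=(-0.5211,2.5446) cross=34.914; C₋=(1.7321,-5.5485) cross=-34.914
  branch - wants cross < 0 → take C=(1.7321,-5.5485) (cross=-34.914)
ex = (C−B)/|BC| = (0.7479,-0.6638); ey = (0.6638,0.7479)
P = B + -0.73·ex + 1.82·ey = (-1.3452,-0.3837)

-1.35 -0.38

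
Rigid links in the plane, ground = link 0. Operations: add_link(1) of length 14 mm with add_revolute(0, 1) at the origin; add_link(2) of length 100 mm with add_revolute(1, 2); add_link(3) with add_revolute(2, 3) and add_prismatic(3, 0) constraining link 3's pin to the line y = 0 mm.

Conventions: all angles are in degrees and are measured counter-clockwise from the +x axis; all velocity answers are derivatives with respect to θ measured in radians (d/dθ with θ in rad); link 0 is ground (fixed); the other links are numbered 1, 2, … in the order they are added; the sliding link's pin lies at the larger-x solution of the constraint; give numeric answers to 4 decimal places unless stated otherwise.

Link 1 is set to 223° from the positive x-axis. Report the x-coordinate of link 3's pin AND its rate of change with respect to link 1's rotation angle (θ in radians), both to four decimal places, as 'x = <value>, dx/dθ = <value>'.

geometry: r = 14 mm, L = 100 mm, e = 0 mm
crank pin P = (r cos θ, r sin θ) = (-10.238952, -9.547977)
h = r sin θ − e = -9.547977 − 0 = -9.547977
x = r cos θ + √(L² − h²) = -10.238952 + 99.543137 = 89.304185
dx/dθ = −r sin θ − h·r cos θ/√(L² − h²) (θ in radians; h = -9.547977) = 8.565877

x = 89.3042, dx/dθ = 8.5659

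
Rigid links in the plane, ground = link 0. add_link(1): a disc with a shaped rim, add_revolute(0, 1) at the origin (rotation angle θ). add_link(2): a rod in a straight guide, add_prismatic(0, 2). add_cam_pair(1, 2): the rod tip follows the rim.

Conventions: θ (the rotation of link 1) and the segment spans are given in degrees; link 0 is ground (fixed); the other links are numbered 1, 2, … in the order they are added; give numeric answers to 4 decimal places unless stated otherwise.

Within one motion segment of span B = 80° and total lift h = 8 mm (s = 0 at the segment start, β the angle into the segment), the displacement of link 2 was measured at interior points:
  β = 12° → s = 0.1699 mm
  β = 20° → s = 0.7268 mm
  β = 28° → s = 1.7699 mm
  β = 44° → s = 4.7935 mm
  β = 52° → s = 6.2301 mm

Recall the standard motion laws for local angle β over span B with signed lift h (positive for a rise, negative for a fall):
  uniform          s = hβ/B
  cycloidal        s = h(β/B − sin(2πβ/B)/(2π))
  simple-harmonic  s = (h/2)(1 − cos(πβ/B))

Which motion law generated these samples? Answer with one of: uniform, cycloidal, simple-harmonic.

candidates at β/B = r: uniform s = h·r (linear in β); cycloidal s = h·(r − sin(2πr)/(2π)); simple-harmonic s = (h/2)(1 − cos(πr))
β=12°: printed 0.1699 | uniform 1.2000, cycloidal 0.1699, simple-harmonic 0.4360
β=20°: printed 0.7268 | uniform 2.0000, cycloidal 0.7268, simple-harmonic 1.1716
β=28°: printed 1.7699 | uniform 2.8000, cycloidal 1.7699, simple-harmonic 2.1840
β=44°: printed 4.7935 | uniform 4.4000, cycloidal 4.7935, simple-harmonic 4.6257
β=52°: printed 6.2301 | uniform 5.2000, cycloidal 6.2301, simple-harmonic 5.8160
only one law matches every sample → cycloidal

cycloidal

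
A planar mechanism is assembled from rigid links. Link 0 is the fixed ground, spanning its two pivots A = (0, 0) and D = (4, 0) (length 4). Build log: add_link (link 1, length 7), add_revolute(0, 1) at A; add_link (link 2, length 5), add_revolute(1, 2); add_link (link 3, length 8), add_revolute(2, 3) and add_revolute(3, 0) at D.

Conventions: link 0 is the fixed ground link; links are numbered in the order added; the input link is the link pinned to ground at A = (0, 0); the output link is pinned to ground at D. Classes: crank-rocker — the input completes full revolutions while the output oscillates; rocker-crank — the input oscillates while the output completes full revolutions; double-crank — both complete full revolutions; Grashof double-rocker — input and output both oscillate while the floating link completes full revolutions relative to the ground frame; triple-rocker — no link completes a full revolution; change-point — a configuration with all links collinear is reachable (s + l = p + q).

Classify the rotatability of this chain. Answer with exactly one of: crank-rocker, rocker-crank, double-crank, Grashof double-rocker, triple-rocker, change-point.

lengths: ground=4, input=7, coupler=5, output=8
sorted: s=4 (shortest), l=8 (longest), p+q=12
s + l = 12 vs p + q = 12
s + l = p + q → change-point (collinear configuration reachable)

change-point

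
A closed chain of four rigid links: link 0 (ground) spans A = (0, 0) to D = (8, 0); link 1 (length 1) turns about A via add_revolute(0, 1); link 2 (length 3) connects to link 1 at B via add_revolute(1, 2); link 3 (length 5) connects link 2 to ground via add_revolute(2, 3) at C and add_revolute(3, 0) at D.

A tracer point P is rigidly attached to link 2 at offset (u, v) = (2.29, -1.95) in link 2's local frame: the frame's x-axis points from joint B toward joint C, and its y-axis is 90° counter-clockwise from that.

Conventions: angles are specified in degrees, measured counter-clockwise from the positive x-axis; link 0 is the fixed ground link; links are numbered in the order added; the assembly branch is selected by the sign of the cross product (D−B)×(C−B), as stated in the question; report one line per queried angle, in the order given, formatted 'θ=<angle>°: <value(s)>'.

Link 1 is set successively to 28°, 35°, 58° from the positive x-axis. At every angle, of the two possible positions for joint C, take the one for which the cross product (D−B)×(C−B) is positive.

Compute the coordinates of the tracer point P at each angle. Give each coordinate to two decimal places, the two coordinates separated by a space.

A=(0,0), D=(8.00,0)
θ=28°: B = A + 1.00·(cos28°, sin28°) = (0.8829, 0.4695)
θ=28°: |BD| = 7.1325
θ=28°: circle(B,3.00) ∩ circle(D,5.00): a=2.4446, h=1.7389
θ=28°:   candidates: C₊=(3.4367,2.0437) cross=12.403; C₋=(3.2078,-1.4266) cross=-12.403
θ=28°:   branch + wants cross > 0 → take C=(3.4367,2.0437) (cross=12.403)
θ=28°: ex = (C−B)/|BC| = (0.8513,0.5247); ey = (-0.5247,0.8513)
θ=28°: P = B + 2.29·ex + -1.95·ey = (3.8556,0.0112)
θ=35°: B = A + 1.00·(cos35°, sin35°) = (0.8192, 0.5736)
θ=35°: |BD| = 7.2037
θ=35°: circle(B,3.00) ∩ circle(D,5.00): a=2.4913, h=1.6713
θ=35°:   candidates: C₊=(3.4356,2.0412) cross=12.040; C₋=(3.1695,-1.2908) cross=-12.040
θ=35°:   branch + wants cross > 0 → take C=(3.4356,2.0412) (cross=12.040)
θ=35°: ex = (C−B)/|BC| = (0.8722,0.4892); ey = (-0.4892,0.8722)
θ=35°: P = B + 2.29·ex + -1.95·ey = (3.7704,-0.0068)
θ=58°: B = A + 1.00·(cos58°, sin58°) = (0.5299, 0.8480)
θ=58°: |BD| = 7.5181
θ=58°: circle(B,3.00) ∩ circle(D,5.00): a=2.6949, h=1.3181
θ=58°:   candidates: C₊=(3.3563,1.8537) cross=9.909; C₋=(3.0590,-0.7656) cross=-9.909
θ=58°:   branch + wants cross > 0 → take C=(3.3563,1.8537) (cross=9.909)
θ=58°: ex = (C−B)/|BC| = (0.9421,0.3352); ey = (-0.3352,0.9421)
θ=58°: P = B + 2.29·ex + -1.95·ey = (3.3411,-0.2214)

θ=28°: 3.86 0.01
θ=35°: 3.77 -0.01
θ=58°: 3.34 -0.22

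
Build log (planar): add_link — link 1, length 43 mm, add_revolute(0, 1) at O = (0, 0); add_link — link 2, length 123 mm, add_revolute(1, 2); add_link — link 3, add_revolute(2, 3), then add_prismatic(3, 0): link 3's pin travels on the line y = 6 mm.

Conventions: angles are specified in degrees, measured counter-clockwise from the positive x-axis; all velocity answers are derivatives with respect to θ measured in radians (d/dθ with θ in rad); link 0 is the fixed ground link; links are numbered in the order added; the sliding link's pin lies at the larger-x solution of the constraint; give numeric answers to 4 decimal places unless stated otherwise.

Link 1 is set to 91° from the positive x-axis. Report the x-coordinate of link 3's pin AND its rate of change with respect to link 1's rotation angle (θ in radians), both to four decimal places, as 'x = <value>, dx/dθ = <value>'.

geometry: r = 43 mm, L = 123 mm, e = 6 mm
crank pin P = (r cos θ, r sin θ) = (-0.750453, 42.993451)
h = r sin θ − e = 42.993451 − 6 = 36.993451
x = r cos θ + √(L² − h²) = -0.750453 + 117.305092 = 116.554638
dx/dθ = −r sin θ − h·r cos θ/√(L² − h²) (θ in radians; h = 36.993451) = -42.756787

x = 116.5546, dx/dθ = -42.7568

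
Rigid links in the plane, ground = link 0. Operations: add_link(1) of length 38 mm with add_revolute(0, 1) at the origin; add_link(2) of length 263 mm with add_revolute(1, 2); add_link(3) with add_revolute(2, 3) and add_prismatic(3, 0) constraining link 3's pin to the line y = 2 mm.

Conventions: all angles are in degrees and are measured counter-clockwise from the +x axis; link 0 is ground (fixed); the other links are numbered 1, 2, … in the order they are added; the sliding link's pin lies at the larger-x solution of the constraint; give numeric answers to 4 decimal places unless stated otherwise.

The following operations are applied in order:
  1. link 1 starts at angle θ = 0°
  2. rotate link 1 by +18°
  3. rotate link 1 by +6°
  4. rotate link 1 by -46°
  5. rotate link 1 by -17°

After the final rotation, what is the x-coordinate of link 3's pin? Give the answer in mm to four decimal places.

geometry: r = 38 mm, L = 263 mm, e = 2 mm; θ starts at 0°
rotate link 1 by +18°: θ ← 0° +18° = 18°
rotate link 1 by +6°: θ ← 18° +6° = 24°
rotate link 1 by -46°: θ ← 24° -46° = -22°
rotate link 1 by -17°: θ ← -22° -17° = -39°
crank pin P = (r cos θ, r sin θ) = (29.531547, -23.914175)
h = r sin θ − e = -23.914175 − 2 = -25.914175
x = r cos θ + √(L² − h²) = 29.531547 + 261.720186 = 291.251732

291.2517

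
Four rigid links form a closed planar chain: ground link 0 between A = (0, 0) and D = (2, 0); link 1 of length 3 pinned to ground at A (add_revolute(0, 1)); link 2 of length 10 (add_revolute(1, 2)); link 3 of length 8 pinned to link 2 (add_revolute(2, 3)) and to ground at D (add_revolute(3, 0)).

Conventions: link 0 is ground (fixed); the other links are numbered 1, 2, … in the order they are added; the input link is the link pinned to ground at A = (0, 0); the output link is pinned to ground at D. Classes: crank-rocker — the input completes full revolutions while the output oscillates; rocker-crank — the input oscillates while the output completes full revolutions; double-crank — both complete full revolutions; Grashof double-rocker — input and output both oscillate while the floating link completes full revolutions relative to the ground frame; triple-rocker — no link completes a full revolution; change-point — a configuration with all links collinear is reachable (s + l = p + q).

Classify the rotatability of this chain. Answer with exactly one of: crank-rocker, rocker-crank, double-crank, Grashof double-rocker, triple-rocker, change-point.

lengths: ground=2, input=3, coupler=10, output=8
sorted: s=2 (shortest), l=10 (longest), p+q=11
s + l = 12 vs p + q = 11
s + l > p + q → non-Grashof → no link fully rotates → triple-rocker

triple-rocker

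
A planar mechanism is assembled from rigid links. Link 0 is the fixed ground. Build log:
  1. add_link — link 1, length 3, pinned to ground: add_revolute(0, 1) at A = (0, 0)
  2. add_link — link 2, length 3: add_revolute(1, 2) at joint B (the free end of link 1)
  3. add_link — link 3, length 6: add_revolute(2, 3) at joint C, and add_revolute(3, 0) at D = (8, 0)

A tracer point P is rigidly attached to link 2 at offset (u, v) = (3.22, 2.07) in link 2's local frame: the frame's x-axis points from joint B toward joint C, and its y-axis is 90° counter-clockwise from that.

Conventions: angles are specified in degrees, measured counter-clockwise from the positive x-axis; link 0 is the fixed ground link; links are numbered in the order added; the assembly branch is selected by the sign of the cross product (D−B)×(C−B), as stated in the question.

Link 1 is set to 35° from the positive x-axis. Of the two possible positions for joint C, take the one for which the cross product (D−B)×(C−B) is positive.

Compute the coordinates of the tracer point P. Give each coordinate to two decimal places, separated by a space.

A=(0,0), D=(8.00,0)
B = A + 3.00·(cos35°, sin35°) = (2.4575, 1.7207)
|BD| = 5.8035
circle(B,3.00) ∩ circle(D,6.00): a=0.5756, h=2.9443
  candidates: C₊=(3.8801,4.3619) cross=17.087; C₋=(2.1342,-1.2618) cross=-17.087
  branch + wants cross > 0 → take C=(3.8801,4.3619) (cross=17.087)
ex = (C−B)/|BC| = (0.4742,0.8804); ey = (-0.8804,0.4742)
P = B + 3.22·ex + 2.07·ey = (2.1620,5.5373)

2.16 5.54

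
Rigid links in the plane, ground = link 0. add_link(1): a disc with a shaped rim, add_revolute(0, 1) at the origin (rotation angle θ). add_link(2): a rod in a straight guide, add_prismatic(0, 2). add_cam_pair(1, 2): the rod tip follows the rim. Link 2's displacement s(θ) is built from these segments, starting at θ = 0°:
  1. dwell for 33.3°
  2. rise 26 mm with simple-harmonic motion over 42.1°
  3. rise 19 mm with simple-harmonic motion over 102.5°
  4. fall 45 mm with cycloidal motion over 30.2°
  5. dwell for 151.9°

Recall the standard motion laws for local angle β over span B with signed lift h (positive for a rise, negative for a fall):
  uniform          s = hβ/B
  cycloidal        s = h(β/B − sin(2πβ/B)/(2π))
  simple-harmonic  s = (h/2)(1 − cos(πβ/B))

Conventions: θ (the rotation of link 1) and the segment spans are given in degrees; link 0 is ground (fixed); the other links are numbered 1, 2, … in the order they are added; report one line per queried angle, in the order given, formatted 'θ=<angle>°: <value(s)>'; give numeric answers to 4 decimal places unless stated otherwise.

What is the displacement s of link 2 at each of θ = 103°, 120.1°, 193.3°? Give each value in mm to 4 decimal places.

segment 1 (0° to 33.3°, dwell): s unchanged at 0.0000
segment 2 (33.3° to 75.4°, simple-harmonic, h = 26) is passed completely: s = 0.0000 + (26) = 26.0000
θ = 103° falls in segment 3 (75.4° to 177.9°, simple-harmonic, h = 19): β = 103 − 75.4 = 27.6°, B = 102.5°; Δs = 19/2·(1 − cos(π·0.2693)) = 3.2012; s = 26.0000 + 3.2012 = 29.2012
θ = 120.1° falls in segment 3 (75.4° to 177.9°, simple-harmonic, h = 19): β = 120.1 − 75.4 = 44.7°, B = 102.5°; Δs = 19/2·(1 − cos(π·0.4361)) = 7.6056; s = 26.0000 + 7.6056 = 33.6056
segment 3 (75.4° to 177.9°, simple-harmonic, h = 19) is passed completely: s = 26.0000 + (19) = 45.0000
θ = 193.3° falls in segment 4 (177.9° to 208.1°, cycloidal, h = -45): β = 193.3 − 177.9 = 15.4°, B = 30.2°; Δs = -45·(0.5099 − sin(2π·0.5099)/(2π)) = -23.3937; s = 45.0000 − 23.3937 = 21.6063

θ=103°: 29.2012
θ=120.1°: 33.6056
θ=193.3°: 21.6063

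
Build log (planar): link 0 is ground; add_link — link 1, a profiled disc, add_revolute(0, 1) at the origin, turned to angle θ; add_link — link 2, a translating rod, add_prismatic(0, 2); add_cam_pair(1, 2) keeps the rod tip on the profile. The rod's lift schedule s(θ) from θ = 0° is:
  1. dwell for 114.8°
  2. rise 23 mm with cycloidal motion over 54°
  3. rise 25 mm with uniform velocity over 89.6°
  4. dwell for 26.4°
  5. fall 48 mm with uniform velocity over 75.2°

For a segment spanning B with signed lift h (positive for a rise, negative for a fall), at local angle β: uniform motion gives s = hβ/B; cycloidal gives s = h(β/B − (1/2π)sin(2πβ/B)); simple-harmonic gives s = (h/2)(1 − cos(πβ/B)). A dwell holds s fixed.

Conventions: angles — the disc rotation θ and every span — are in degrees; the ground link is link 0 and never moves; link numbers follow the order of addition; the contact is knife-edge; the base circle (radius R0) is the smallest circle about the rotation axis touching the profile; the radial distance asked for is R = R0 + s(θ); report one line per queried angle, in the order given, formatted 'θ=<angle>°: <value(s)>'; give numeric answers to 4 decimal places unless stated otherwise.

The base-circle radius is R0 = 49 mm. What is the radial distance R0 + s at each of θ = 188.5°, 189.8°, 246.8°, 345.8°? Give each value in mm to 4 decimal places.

seg 1 [0°–114.8°] dwell: s stays 0.0000
seg 2 [114.8°–168.8°] cycloidal, h=23: full span → s += 23 → s = 23.0000
seg 3 [168.8°–258.4°] uniform, h=25: θ=188.5° here. β=19.7, B=89.6. 25·19.7/89.6 = 5.4967 → s = 28.4967
seg 3 [168.8°–258.4°] uniform, h=25: θ=189.8° here. β=21, B=89.6. 25·21/89.6 = 5.8594 → s = 28.8594
seg 3 [168.8°–258.4°] uniform, h=25: θ=246.8° here. β=78, B=89.6. 25·78/89.6 = 21.7634 → s = 44.7634
seg 3 [168.8°–258.4°] uniform, h=25: full span → s += 25 → s = 48.0000
seg 4 [258.4°–284.8°] dwell: s stays 48.0000
seg 5 [284.8°–360°] uniform, h=-48: θ=345.8° here. β=61, B=75.2. -48·61/75.2 = -38.9362 → s = 9.0638
θ=188.5°: R = R0 + s = 49 + 28.4967 = 77.4967
θ=189.8°: R = R0 + s = 49 + 28.8594 = 77.8594
θ=246.8°: R = R0 + s = 49 + 44.7634 = 93.7634
θ=345.8°: R = R0 + s = 49 + 9.0638 = 58.0638

θ=188.5°: 77.4967
θ=189.8°: 77.8594
θ=246.8°: 93.7634
θ=345.8°: 58.0638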